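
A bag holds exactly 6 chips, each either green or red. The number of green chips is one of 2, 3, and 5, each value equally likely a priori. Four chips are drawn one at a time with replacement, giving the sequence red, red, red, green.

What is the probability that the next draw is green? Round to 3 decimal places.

0.408

Compute the likelihood of the observed sequence for each case: P(data | r = 2) = (4/6)(4/6)(4/6)(2/6) = 0.098765; P(data | r = 3) = (3/6)(3/6)(3/6)(3/6) = 0.0625; P(data | r = 5) = (1/6)(1/6)(1/6)(5/6) = 0.003858.
The prior-weighted likelihoods are 1/3 · 0.098765 = 0.032922, 1/3 · 0.0625 = 0.020833, 1/3 · 0.003858 = 0.001286; these sum to 0.055041.
Dividing through by the total gives posterior P(r = 2 | data) = 0.59813, P(r = 3 | data) = 0.3785, P(r = 5 | data) = 0.023364.
The predictive probability is P(green next | data) = (1/3)(0.59813) + (1/2)(0.3785) + (5/6)(0.023364) = 0.4081.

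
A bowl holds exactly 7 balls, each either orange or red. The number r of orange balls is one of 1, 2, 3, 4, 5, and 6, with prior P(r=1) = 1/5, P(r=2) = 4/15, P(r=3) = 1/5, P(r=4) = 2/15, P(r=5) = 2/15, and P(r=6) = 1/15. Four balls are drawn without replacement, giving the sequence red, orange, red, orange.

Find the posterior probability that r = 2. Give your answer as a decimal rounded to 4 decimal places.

Under each hypothesis, the probability of the observed sequence is: P(data | r = 1) = (6/7)(1/6)(5/5)(0/4) = 0; P(data | r = 2) = (5/7)(2/6)(4/5)(1/4) = 1/21; P(data | r = 3) = (4/7)(3/6)(3/5)(2/4) = 3/35; P(data | r = 4) = (3/7)(4/6)(2/5)(3/4) = 3/35; P(data | r = 5) = (2/7)(5/6)(1/5)(4/4) = 1/21; P(data | r = 6) = (1/7)(6/6)(0/5) = 0.
Weighting by the prior gives 1/5 · 0 = 0, 4/15 · 1/21 = 4/315, 1/5 · 3/35 = 3/175, 2/15 · 3/35 = 2/175, 2/15 · 1/21 = 2/315, 1/15 · 0 = 0; summing to 1/21.
Hence P(r = 2 | data) = (4/315) / (1/21) = 4/15.

0.2667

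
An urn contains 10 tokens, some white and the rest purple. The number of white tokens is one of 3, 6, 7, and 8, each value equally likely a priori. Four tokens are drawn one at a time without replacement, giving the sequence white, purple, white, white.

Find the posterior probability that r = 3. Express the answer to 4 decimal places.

The likelihood of the observed sequence under each hypothesis: P(data | r = 3) = (3/10)(7/9)(2/8)(1/7) = 1/120; P(data | r = 6) = (6/10)(4/9)(5/8)(4/7) = 2/21; P(data | r = 7) = (7/10)(3/9)(6/8)(5/7) = 1/8; P(data | r = 8) = (8/10)(2/9)(7/8)(6/7) = 2/15.
Weighting by the prior gives 1/4 · 1/120 = 1/480, 1/4 · 2/21 = 1/42, 1/4 · 1/8 = 1/32, 1/4 · 2/15 = 1/30; these sum to 19/210.
Therefore the posterior P(r = 3 | data) = (1/480) / (19/210) = 7/304.

0.0230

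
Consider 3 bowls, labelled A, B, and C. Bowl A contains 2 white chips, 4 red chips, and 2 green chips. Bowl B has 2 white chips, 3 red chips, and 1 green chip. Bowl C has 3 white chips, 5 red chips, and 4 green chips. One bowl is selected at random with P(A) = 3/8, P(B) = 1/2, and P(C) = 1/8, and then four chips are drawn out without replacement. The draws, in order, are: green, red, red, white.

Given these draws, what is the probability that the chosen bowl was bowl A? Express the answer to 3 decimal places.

The likelihood of the observed sequence under each hypothesis: P(data | bowl A) = (2/8)(4/7)(3/6)(2/5) = 0.028571; P(data | bowl B) = (1/6)(3/5)(2/4)(2/3) = 0.033333; P(data | bowl C) = (4/12)(5/11)(4/10)(3/9) = 0.020202.
Multiplying each by its prior: 3/8 · 0.028571 = 0.010714, 1/2 · 0.033333 = 0.016667, 1/8 · 0.020202 = 0.0025253; with total 0.029906.
Hence P(bowl A | data) = (0.010714) / (0.029906) = 0.35826.

0.358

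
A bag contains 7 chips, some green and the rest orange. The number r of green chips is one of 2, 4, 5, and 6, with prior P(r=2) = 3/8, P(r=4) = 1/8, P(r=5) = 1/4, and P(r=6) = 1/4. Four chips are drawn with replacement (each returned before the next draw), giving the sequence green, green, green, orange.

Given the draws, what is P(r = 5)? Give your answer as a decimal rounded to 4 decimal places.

Compute the likelihood of the observed sequence for each case: P(data | r = 2) = (2/7)(2/7)(2/7)(5/7) = 0.01666; P(data | r = 4) = (4/7)(4/7)(4/7)(3/7) = 0.079967; P(data | r = 5) = (5/7)(5/7)(5/7)(2/7) = 0.10412; P(data | r = 6) = (6/7)(6/7)(6/7)(1/7) = 0.089963.
Multiplying each by its prior: 3/8 · 0.01666 = 0.0062474, 1/8 · 0.079967 = 0.0099958, 1/4 · 0.10412 = 0.026031, 1/4 · 0.089963 = 0.022491; with total 0.064765.
By Bayes' rule, P(r = 5 | data) = (0.026031) / (0.064765) = 0.40193.

0.4019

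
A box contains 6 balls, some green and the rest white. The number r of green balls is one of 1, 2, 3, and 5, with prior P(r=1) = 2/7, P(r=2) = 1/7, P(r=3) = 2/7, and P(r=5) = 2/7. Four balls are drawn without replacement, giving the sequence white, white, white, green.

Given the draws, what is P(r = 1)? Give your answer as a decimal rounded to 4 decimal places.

0.5882

The likelihood of the observed sequence under each hypothesis: P(data | r = 1) = (5/6)(4/5)(3/4)(1/3) = 1/6; P(data | r = 2) = (4/6)(3/5)(2/4)(2/3) = 2/15; P(data | r = 3) = (3/6)(2/5)(1/4)(3/3) = 1/20; P(data | r = 5) = (1/6)(0/5) = 0.
The prior-weighted likelihoods are 2/7 · 1/6 = 1/21, 1/7 · 2/15 = 2/105, 2/7 · 1/20 = 1/70, 2/7 · 0 = 0; with total 17/210.
Hence P(r = 1 | data) = (1/21) / (17/210) = 10/17.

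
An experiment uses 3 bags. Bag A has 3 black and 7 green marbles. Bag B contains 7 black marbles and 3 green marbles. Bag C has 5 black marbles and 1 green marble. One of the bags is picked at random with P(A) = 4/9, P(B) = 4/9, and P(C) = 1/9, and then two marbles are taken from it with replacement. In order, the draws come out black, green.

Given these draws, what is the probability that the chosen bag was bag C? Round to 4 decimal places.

Under each hypothesis, the probability of the observed sequence is: P(data | bag A) = (3/10)(7/10) = 0.21; P(data | bag B) = (7/10)(3/10) = 0.21; P(data | bag C) = (5/6)(1/6) = 0.13889.
The prior-weighted likelihoods are 4/9 · 0.21 = 0.093333, 4/9 · 0.21 = 0.093333, 1/9 · 0.13889 = 0.015432; summing to 0.2021.
Hence P(bag C | data) = (0.015432) / (0.2021) = 0.076359.

0.0764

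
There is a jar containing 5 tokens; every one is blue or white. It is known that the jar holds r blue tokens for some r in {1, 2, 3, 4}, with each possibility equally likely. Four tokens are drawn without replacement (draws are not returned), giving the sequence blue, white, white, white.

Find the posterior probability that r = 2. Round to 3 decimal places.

0.333

Under each hypothesis, the probability of the observed sequence is: P(data | r = 1) = (1/5)(4/4)(3/3)(2/2) = 1/5; P(data | r = 2) = (2/5)(3/4)(2/3)(1/2) = 1/10; P(data | r = 3) = (3/5)(2/4)(1/3)(0/2) = 0; P(data | r = 4) = (4/5)(1/4)(0/3) = 0.
The prior-weighted likelihoods are 1/4 · 1/5 = 1/20, 1/4 · 1/10 = 1/40, 1/4 · 0 = 0, 1/4 · 0 = 0; summing to 3/40.
Therefore the posterior P(r = 2 | data) = (1/40) / (3/40) = 1/3.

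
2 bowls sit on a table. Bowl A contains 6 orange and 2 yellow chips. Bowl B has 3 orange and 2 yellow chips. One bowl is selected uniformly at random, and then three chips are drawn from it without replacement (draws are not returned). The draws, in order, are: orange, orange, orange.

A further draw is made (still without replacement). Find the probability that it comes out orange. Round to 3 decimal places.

Compute the likelihood of the observed sequence for each case: P(data | bowl A) = (6/8)(5/7)(4/6) = 5/14; P(data | bowl B) = (3/5)(2/4)(1/3) = 1/10.
The prior-weighted likelihoods are 1/2 · 5/14 = 5/28, 1/2 · 1/10 = 1/20; summing to 8/35.
Normalising, the posterior is P(bowl A | data) = 25/32, P(bowl B | data) = 7/32.
Averaging over the posterior, P(orange next | data) = (3/5)(25/32) + (0)(7/32) = 15/32.

0.469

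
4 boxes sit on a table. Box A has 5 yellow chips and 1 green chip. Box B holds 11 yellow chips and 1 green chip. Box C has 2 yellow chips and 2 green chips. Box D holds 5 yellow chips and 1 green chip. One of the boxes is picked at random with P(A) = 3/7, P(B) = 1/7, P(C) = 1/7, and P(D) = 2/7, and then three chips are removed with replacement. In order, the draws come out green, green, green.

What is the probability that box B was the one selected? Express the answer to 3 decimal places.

Under each hypothesis, the probability of the observed sequence is: P(data | box A) = (1/6)(1/6)(1/6) = 0.0046296; P(data | box B) = (1/12)(1/12)(1/12) = 0.0005787; P(data | box C) = (2/4)(2/4)(2/4) = 0.125; P(data | box D) = (1/6)(1/6)(1/6) = 0.0046296.
Weighting by the prior gives 3/7 · 0.0046296 = 0.0019841, 1/7 · 0.0005787 = 8.2672e-05, 1/7 · 0.125 = 0.017857, 2/7 · 0.0046296 = 0.0013228; these sum to 0.021247.
By Bayes' rule, P(box B | data) = (8.2672e-05) / (0.021247) = 0.0038911.

0.004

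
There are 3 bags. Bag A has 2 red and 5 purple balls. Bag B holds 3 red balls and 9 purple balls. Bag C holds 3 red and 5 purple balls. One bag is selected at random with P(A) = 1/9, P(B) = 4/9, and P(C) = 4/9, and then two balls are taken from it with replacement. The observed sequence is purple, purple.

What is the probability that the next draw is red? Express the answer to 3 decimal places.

Compute the likelihood of the observed sequence for each case: P(data | bag A) = (5/7)(5/7) = 0.5102; P(data | bag B) = (9/12)(9/12) = 0.5625; P(data | bag C) = (5/8)(5/8) = 0.39062.
Weighting by the prior gives 1/9 · 0.5102 = 0.056689, 4/9 · 0.5625 = 0.25, 4/9 · 0.39062 = 0.17361; summing to 0.4803.
The posterior is then P(bag A | data) = 0.11803, P(bag B | data) = 0.52051, P(bag C | data) = 0.36146.
So P(red next | data) = Σ P(red next | H) P(H | data) = (2/7)(0.11803) + (1/4)(0.52051) + (3/8)(0.36146) = 0.2994.

0.299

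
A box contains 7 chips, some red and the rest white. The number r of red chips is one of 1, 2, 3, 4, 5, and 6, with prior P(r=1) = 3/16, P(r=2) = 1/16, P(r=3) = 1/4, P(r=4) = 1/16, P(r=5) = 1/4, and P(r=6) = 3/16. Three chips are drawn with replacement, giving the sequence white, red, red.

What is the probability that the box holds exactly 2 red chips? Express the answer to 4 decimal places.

0.0372

Compute the likelihood of the observed sequence for each case: P(data | r = 1) = (6/7)(1/7)(1/7) = 0.017493; P(data | r = 2) = (5/7)(2/7)(2/7) = 0.058309; P(data | r = 3) = (4/7)(3/7)(3/7) = 0.10496; P(data | r = 4) = (3/7)(4/7)(4/7) = 0.13994; P(data | r = 5) = (2/7)(5/7)(5/7) = 0.14577; P(data | r = 6) = (1/7)(6/7)(6/7) = 0.10496.
Multiplying each by its prior: 3/16 · 0.017493 = 0.0032799, 1/16 · 0.058309 = 0.0036443, 1/4 · 0.10496 = 0.026239, 1/16 · 0.13994 = 0.0087464, 1/4 · 0.14577 = 0.036443, 3/16 · 0.10496 = 0.019679; these sum to 0.098032.
By Bayes' rule, P(r = 2 | data) = (0.0036443) / (0.098032) = 0.037175.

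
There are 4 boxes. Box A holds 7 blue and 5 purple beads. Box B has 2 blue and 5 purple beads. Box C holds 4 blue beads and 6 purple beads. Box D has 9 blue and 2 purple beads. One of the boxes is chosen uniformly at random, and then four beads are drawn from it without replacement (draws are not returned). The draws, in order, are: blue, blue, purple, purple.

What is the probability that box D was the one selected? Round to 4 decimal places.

Compute the likelihood of the observed sequence for each case: P(data | box A) = (7/12)(6/11)(5/10)(4/9) = 0.070707; P(data | box B) = (2/7)(1/6)(5/5)(4/4) = 0.047619; P(data | box C) = (4/10)(3/9)(6/8)(5/7) = 0.071429; P(data | box D) = (9/11)(8/10)(2/9)(1/8) = 0.018182.
Multiplying each by its prior: 1/4 · 0.070707 = 0.017677, 1/4 · 0.047619 = 0.011905, 1/4 · 0.071429 = 0.017857, 1/4 · 0.018182 = 0.0045455; with total 0.051984.
Hence P(box D | data) = (0.0045455) / (0.051984) = 0.087439.

0.0874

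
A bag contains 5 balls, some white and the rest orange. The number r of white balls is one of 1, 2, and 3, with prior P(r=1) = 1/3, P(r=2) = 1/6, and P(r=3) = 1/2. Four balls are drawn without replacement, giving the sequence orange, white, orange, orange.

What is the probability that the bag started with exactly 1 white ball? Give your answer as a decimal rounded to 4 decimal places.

The likelihood of the observed sequence under each hypothesis: P(data | r = 1) = (4/5)(1/4)(3/3)(2/2) = 1/5; P(data | r = 2) = (3/5)(2/4)(2/3)(1/2) = 1/10; P(data | r = 3) = (2/5)(3/4)(1/3)(0/2) = 0.
The prior-weighted likelihoods are 1/3 · 1/5 = 1/15, 1/6 · 1/10 = 1/60, 1/2 · 0 = 0; summing to 1/12.
Hence P(r = 1 | data) = (1/15) / (1/12) = 4/5.

0.8000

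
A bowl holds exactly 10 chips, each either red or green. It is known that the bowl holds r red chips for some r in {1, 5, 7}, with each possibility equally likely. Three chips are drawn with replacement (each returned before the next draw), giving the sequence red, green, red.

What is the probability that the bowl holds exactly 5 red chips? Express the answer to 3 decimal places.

0.445

Under each hypothesis, the probability of the observed sequence is: P(data | r = 1) = (1/10)(9/10)(1/10) = 0.009; P(data | r = 5) = (5/10)(5/10)(5/10) = 0.125; P(data | r = 7) = (7/10)(3/10)(7/10) = 0.147.
Weighting by the prior gives 1/3 · 0.009 = 0.003, 1/3 · 0.125 = 0.041667, 1/3 · 0.147 = 0.049; summing to 0.093667.
So P(r = 5 | data) = (0.041667) / (0.093667) = 0.44484.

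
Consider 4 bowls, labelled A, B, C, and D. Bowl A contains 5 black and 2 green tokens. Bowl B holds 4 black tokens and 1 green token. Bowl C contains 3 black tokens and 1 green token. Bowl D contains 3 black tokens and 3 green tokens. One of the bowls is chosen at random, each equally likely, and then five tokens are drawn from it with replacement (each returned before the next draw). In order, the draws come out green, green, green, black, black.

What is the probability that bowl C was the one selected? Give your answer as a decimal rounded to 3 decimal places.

0.154

For each hypothesis, P(data | H) works out to: P(data | bowl A) = (2/7)(2/7)(2/7)(5/7)(5/7) = 0.0119; P(data | bowl B) = (1/5)(1/5)(1/5)(4/5)(4/5) = 0.00512; P(data | bowl C) = (1/4)(1/4)(1/4)(3/4)(3/4) = 0.0087891; P(data | bowl D) = (3/6)(3/6)(3/6)(3/6)(3/6) = 0.03125.
The prior-weighted likelihoods are 1/4 · 0.0119 = 0.002975, 1/4 · 0.00512 = 0.00128, 1/4 · 0.0087891 = 0.0021973, 1/4 · 0.03125 = 0.0078125; summing to 0.014265.
Hence P(bowl C | data) = (0.0021973) / (0.014265) = 0.15404.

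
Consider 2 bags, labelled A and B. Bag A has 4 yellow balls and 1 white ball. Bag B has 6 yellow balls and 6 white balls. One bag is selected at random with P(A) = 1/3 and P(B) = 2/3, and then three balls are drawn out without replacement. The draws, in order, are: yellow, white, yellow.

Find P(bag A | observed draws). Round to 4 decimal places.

0.4231

Compute the likelihood of the observed sequence for each case: P(data | bag A) = (4/5)(1/4)(3/3) = 1/5; P(data | bag B) = (6/12)(6/11)(5/10) = 3/22.
Multiplying each by its prior: 1/3 · 1/5 = 1/15, 2/3 · 3/22 = 1/11; these sum to 26/165.
By Bayes' rule, P(bag A | data) = (1/15) / (26/165) = 11/26.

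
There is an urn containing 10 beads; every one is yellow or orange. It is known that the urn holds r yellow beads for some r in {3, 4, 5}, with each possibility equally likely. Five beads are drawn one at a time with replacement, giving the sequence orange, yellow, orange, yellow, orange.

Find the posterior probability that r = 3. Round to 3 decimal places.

0.319

For each hypothesis, P(data | H) works out to: P(data | r = 3) = (7/10)(3/10)(7/10)(3/10)(7/10) = 0.03087; P(data | r = 4) = (6/10)(4/10)(6/10)(4/10)(6/10) = 0.03456; P(data | r = 5) = (5/10)(5/10)(5/10)(5/10)(5/10) = 0.03125.
Weighting by the prior gives 1/3 · 0.03087 = 0.01029, 1/3 · 0.03456 = 0.01152, 1/3 · 0.03125 = 0.010417; these sum to 0.032227.
Hence P(r = 3 | data) = (0.01029) / (0.032227) = 0.3193.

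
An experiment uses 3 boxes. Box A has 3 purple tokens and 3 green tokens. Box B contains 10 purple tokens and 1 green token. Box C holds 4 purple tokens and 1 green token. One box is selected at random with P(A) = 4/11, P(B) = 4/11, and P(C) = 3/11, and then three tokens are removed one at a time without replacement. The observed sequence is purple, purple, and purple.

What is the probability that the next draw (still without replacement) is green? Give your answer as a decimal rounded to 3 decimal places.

0.270

Compute the likelihood of the observed sequence for each case: P(data | box A) = (3/6)(2/5)(1/4) = 1/20; P(data | box B) = (10/11)(9/10)(8/9) = 8/11; P(data | box C) = (4/5)(3/4)(2/3) = 2/5.
Multiplying each by its prior: 4/11 · 1/20 = 1/55, 4/11 · 8/11 = 32/121, 3/11 · 2/5 = 6/55; these sum to 237/605.
The posterior is then P(box A | data) = 11/237, P(box B | data) = 160/237, P(box C | data) = 22/79.
The predictive probability is P(green next | data) = (1)(11/237) + (1/8)(160/237) + (1/2)(22/79) = 64/237.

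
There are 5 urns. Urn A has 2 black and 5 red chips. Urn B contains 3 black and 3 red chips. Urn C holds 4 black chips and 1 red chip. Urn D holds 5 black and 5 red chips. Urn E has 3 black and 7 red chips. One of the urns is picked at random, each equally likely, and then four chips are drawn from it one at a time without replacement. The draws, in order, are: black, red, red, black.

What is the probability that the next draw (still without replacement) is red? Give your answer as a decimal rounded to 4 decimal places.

For each hypothesis, P(data | H) works out to: P(data | urn A) = (2/7)(5/6)(4/5)(1/4) = 0.047619; P(data | urn B) = (3/6)(3/5)(2/4)(2/3) = 0.1; P(data | urn C) = (4/5)(1/4)(0/3) = 0; P(data | urn D) = (5/10)(5/9)(4/8)(4/7) = 0.079365; P(data | urn E) = (3/10)(7/9)(6/8)(2/7) = 0.05.
The prior-weighted likelihoods are 1/5 · 0.047619 = 0.0095238, 1/5 · 0.1 = 0.02, 1/5 · 0 = 0, 1/5 · 0.079365 = 0.015873, 1/5 · 0.05 = 0.01; with total 0.055397.
Normalising, the posterior is P(urn A | data) = 0.17192, P(urn B | data) = 0.36103, P(urn C | data) = 0, P(urn D | data) = 0.28653, P(urn E | data) = 0.18052.
So P(red next | data) = Σ P(red next | H) P(H | data) = (1)(0.17192) + (1/2)(0.36103) + (1/2)(0.28653) + (5/6)(0.18052) = 0.64613.

0.6461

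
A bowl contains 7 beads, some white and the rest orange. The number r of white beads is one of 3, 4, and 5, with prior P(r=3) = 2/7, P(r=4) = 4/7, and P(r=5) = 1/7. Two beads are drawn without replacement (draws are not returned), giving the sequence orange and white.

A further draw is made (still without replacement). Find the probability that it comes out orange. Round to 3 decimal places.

Under each hypothesis, the probability of the observed sequence is: P(data | r = 3) = (4/7)(3/6) = 2/7; P(data | r = 4) = (3/7)(4/6) = 2/7; P(data | r = 5) = (2/7)(5/6) = 5/21.
Weighting by the prior gives 2/7 · 2/7 = 4/49, 4/7 · 2/7 = 8/49, 1/7 · 5/21 = 5/147; summing to 41/147.
The posterior is then P(r = 3 | data) = 12/41, P(r = 4 | data) = 24/41, P(r = 5 | data) = 5/41.
Averaging over the posterior, P(orange next | data) = (3/5)(12/41) + (2/5)(24/41) + (1/5)(5/41) = 89/205.

0.434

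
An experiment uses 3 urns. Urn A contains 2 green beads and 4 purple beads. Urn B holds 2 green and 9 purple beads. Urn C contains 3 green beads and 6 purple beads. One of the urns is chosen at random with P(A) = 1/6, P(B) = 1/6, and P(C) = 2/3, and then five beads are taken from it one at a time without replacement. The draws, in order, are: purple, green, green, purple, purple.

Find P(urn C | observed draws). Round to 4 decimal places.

0.6918

The likelihood of the observed sequence under each hypothesis: P(data | urn A) = (4/6)(2/5)(1/4)(3/3)(2/2) = 0.066667; P(data | urn B) = (9/11)(2/10)(1/9)(8/8)(7/7) = 0.018182; P(data | urn C) = (6/9)(3/8)(2/7)(5/6)(4/5) = 0.047619.
The prior-weighted likelihoods are 1/6 · 0.066667 = 0.011111, 1/6 · 0.018182 = 0.0030303, 2/3 · 0.047619 = 0.031746; these sum to 0.045887.
By Bayes' rule, P(urn C | data) = (0.031746) / (0.045887) = 0.69182.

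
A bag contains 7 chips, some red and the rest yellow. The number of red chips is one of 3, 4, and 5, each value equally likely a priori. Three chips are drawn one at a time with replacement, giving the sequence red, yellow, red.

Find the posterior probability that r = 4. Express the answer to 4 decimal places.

0.3582

For each hypothesis, P(data | H) works out to: P(data | r = 3) = (3/7)(4/7)(3/7) = 0.10496; P(data | r = 4) = (4/7)(3/7)(4/7) = 0.13994; P(data | r = 5) = (5/7)(2/7)(5/7) = 0.14577.
Weighting by the prior gives 1/3 · 0.10496 = 0.034985, 1/3 · 0.13994 = 0.046647, 1/3 · 0.14577 = 0.048591; with total 0.13022.
Hence P(r = 4 | data) = (0.046647) / (0.13022) = 0.35821.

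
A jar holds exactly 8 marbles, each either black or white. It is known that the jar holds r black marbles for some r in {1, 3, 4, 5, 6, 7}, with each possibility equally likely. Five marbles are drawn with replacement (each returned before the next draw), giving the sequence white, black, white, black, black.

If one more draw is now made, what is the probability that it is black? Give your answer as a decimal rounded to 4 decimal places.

0.5938

Under each hypothesis, the probability of the observed sequence is: P(data | r = 1) = (7/8)(1/8)(7/8)(1/8)(1/8) = 0.0014954; P(data | r = 3) = (5/8)(3/8)(5/8)(3/8)(3/8) = 0.020599; P(data | r = 4) = (4/8)(4/8)(4/8)(4/8)(4/8) = 0.03125; P(data | r = 5) = (3/8)(5/8)(3/8)(5/8)(5/8) = 0.034332; P(data | r = 6) = (2/8)(6/8)(2/8)(6/8)(6/8) = 0.026367; P(data | r = 7) = (1/8)(7/8)(1/8)(7/8)(7/8) = 0.010468.
Multiplying each by its prior: 1/6 · 0.0014954 = 0.00024923, 1/6 · 0.020599 = 0.0034332, 1/6 · 0.03125 = 0.0052083, 1/6 · 0.034332 = 0.005722, 1/6 · 0.026367 = 0.0043945, 1/6 · 0.010468 = 0.0017446; with total 0.020752.
The posterior is then P(r = 1 | data) = 0.01201, P(r = 3 | data) = 0.16544, P(r = 4 | data) = 0.25098, P(r = 5 | data) = 0.27574, P(r = 6 | data) = 0.21176, P(r = 7 | data) = 0.084069.
So P(black next | data) = Σ P(black next | H) P(H | data) = (1/8)(0.01201) + (3/8)(0.16544) + (1/2)(0.25098) + (5/8)(0.27574) + (3/4)(0.21176) + (7/8)(0.084069) = 0.59375.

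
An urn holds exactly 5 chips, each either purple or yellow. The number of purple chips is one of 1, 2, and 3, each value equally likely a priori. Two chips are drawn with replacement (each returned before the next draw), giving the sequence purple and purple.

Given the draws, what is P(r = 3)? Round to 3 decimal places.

0.643

Under each hypothesis, the probability of the observed sequence is: P(data | r = 1) = (1/5)(1/5) = 1/25; P(data | r = 2) = (2/5)(2/5) = 4/25; P(data | r = 3) = (3/5)(3/5) = 9/25.
The prior-weighted likelihoods are 1/3 · 1/25 = 1/75, 1/3 · 4/25 = 4/75, 1/3 · 9/25 = 3/25; with total 14/75.
Hence P(r = 3 | data) = (3/25) / (14/75) = 9/14.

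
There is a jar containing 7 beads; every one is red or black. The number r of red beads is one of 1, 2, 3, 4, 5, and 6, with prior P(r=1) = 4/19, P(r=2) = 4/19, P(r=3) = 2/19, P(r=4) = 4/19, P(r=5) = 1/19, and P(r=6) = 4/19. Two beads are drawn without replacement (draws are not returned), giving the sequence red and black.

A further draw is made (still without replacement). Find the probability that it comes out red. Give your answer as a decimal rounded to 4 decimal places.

0.4612

For each hypothesis, P(data | H) works out to: P(data | r = 1) = (1/7)(6/6) = 1/7; P(data | r = 2) = (2/7)(5/6) = 5/21; P(data | r = 3) = (3/7)(4/6) = 2/7; P(data | r = 4) = (4/7)(3/6) = 2/7; P(data | r = 5) = (5/7)(2/6) = 5/21; P(data | r = 6) = (6/7)(1/6) = 1/7.
Weighting by the prior gives 4/19 · 1/7 = 4/133, 4/19 · 5/21 = 20/399, 2/19 · 2/7 = 4/133, 4/19 · 2/7 = 8/133, 1/19 · 5/21 = 5/399, 4/19 · 1/7 = 4/133; these sum to 85/399.
Normalising, the posterior is P(r = 1 | data) = 12/85, P(r = 2 | data) = 4/17, P(r = 3 | data) = 12/85, P(r = 4 | data) = 24/85, P(r = 5 | data) = 1/17, P(r = 6 | data) = 12/85.
Averaging over the posterior, P(red next | data) = (0)(12/85) + (1/5)(4/17) + (2/5)(12/85) + (3/5)(24/85) + (4/5)(1/17) + (1)(12/85) = 196/425.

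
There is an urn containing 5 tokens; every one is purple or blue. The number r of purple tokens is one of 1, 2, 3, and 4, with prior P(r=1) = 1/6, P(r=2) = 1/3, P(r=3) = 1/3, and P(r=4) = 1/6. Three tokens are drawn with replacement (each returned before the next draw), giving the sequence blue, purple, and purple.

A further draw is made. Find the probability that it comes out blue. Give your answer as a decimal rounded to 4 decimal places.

For each hypothesis, P(data | H) works out to: P(data | r = 1) = (4/5)(1/5)(1/5) = 4/125; P(data | r = 2) = (3/5)(2/5)(2/5) = 12/125; P(data | r = 3) = (2/5)(3/5)(3/5) = 18/125; P(data | r = 4) = (1/5)(4/5)(4/5) = 16/125.
Weighting by the prior gives 1/6 · 4/125 = 2/375, 1/3 · 12/125 = 4/125, 1/3 · 18/125 = 6/125, 1/6 · 16/125 = 8/375; summing to 8/75.
The posterior is then P(r = 1 | data) = 1/20, P(r = 2 | data) = 3/10, P(r = 3 | data) = 9/20, P(r = 4 | data) = 1/5.
The predictive probability is P(blue next | data) = (4/5)(1/20) + (3/5)(3/10) + (2/5)(9/20) + (1/5)(1/5) = 11/25.

0.4400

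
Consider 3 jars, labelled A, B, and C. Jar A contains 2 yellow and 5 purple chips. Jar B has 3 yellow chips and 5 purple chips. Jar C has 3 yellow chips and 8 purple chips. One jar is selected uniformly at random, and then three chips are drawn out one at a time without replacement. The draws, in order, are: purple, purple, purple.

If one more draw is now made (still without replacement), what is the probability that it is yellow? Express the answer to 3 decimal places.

For each hypothesis, P(data | H) works out to: P(data | jar A) = (5/7)(4/6)(3/5) = 0.28571; P(data | jar B) = (5/8)(4/7)(3/6) = 0.17857; P(data | jar C) = (8/11)(7/10)(6/9) = 0.33939.
Multiplying each by its prior: 1/3 · 0.28571 = 0.095238, 1/3 · 0.17857 = 0.059524, 1/3 · 0.33939 = 0.11313; with total 0.26789.
Dividing through by the total gives posterior P(jar A | data) = 0.35551, P(jar B | data) = 0.22219, P(jar C | data) = 0.4223.
Averaging over the posterior, P(yellow next | data) = (1/2)(0.35551) + (3/5)(0.22219) + (3/8)(0.4223) = 0.46943.

0.469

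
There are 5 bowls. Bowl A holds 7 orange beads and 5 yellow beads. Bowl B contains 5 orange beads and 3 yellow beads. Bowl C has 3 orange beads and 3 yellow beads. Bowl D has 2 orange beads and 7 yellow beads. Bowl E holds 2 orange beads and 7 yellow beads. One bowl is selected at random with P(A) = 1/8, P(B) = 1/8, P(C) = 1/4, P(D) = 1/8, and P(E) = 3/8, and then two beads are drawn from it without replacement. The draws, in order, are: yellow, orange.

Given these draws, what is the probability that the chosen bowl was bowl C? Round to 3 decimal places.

0.314

Under each hypothesis, the probability of the observed sequence is: P(data | bowl A) = (5/12)(7/11) = 0.26515; P(data | bowl B) = (3/8)(5/7) = 0.26786; P(data | bowl C) = (3/6)(3/5) = 0.3; P(data | bowl D) = (7/9)(2/8) = 0.19444; P(data | bowl E) = (7/9)(2/8) = 0.19444.
Weighting by the prior gives 1/8 · 0.26515 = 0.033144, 1/8 · 0.26786 = 0.033482, 1/4 · 0.3 = 0.075, 1/8 · 0.19444 = 0.024306, 3/8 · 0.19444 = 0.072917; these sum to 0.23885.
By Bayes' rule, P(bowl C | data) = (0.075) / (0.23885) = 0.31401.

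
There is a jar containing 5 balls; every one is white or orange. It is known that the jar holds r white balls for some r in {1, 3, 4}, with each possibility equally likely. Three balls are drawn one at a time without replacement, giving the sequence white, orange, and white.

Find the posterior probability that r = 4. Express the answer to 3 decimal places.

Compute the likelihood of the observed sequence for each case: P(data | r = 1) = (1/5)(4/4)(0/3) = 0; P(data | r = 3) = (3/5)(2/4)(2/3) = 1/5; P(data | r = 4) = (4/5)(1/4)(3/3) = 1/5.
The prior-weighted likelihoods are 1/3 · 0 = 0, 1/3 · 1/5 = 1/15, 1/3 · 1/5 = 1/15; these sum to 2/15.
Therefore the posterior P(r = 4 | data) = (1/15) / (2/15) = 1/2.

0.500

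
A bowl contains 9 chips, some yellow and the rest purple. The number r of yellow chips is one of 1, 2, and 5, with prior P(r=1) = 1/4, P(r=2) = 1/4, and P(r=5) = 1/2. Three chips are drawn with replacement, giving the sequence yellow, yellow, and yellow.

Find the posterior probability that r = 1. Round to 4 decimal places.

0.0039

Under each hypothesis, the probability of the observed sequence is: P(data | r = 1) = (1/9)(1/9)(1/9) = 0.0013717; P(data | r = 2) = (2/9)(2/9)(2/9) = 0.010974; P(data | r = 5) = (5/9)(5/9)(5/9) = 0.17147.
Multiplying each by its prior: 1/4 · 0.0013717 = 0.00034294, 1/4 · 0.010974 = 0.0027435, 1/2 · 0.17147 = 0.085734; with total 0.08882.
Hence P(r = 1 | data) = (0.00034294) / (0.08882) = 0.003861.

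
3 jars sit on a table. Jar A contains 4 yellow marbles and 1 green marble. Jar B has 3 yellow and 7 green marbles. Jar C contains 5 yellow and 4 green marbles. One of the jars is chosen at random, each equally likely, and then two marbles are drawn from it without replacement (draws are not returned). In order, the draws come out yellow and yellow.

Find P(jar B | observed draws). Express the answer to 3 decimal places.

0.071

Under each hypothesis, the probability of the observed sequence is: P(data | jar A) = (4/5)(3/4) = 3/5; P(data | jar B) = (3/10)(2/9) = 1/15; P(data | jar C) = (5/9)(4/8) = 5/18.
The prior-weighted likelihoods are 1/3 · 3/5 = 1/5, 1/3 · 1/15 = 1/45, 1/3 · 5/18 = 5/54; these sum to 17/54.
By Bayes' rule, P(jar B | data) = (1/45) / (17/54) = 6/85.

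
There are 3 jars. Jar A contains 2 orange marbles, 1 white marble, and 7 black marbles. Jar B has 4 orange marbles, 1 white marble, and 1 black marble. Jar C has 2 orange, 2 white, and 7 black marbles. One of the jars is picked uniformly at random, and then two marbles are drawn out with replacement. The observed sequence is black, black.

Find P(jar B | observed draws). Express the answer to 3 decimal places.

0.030

The likelihood of the observed sequence under each hypothesis: P(data | jar A) = (7/10)(7/10) = 0.49; P(data | jar B) = (1/6)(1/6) = 0.027778; P(data | jar C) = (7/11)(7/11) = 0.40496.
Weighting by the prior gives 1/3 · 0.49 = 0.16333, 1/3 · 0.027778 = 0.0092593, 1/3 · 0.40496 = 0.13499; with total 0.30758.
Hence P(jar B | data) = (0.0092593) / (0.30758) = 0.030104.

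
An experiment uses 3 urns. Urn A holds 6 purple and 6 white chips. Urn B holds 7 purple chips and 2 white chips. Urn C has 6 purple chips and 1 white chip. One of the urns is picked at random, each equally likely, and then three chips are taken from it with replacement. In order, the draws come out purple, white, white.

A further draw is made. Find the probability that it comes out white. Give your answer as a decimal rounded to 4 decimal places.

0.4065

Compute the likelihood of the observed sequence for each case: P(data | urn A) = (6/12)(6/12)(6/12) = 0.125; P(data | urn B) = (7/9)(2/9)(2/9) = 0.038409; P(data | urn C) = (6/7)(1/7)(1/7) = 0.017493.
The prior-weighted likelihoods are 1/3 · 0.125 = 0.041667, 1/3 · 0.038409 = 0.012803, 1/3 · 0.017493 = 0.0058309; with total 0.0603.
Dividing through by the total gives posterior P(urn A | data) = 0.69098, P(urn B | data) = 0.21232, P(urn C | data) = 0.096697.
Averaging over the posterior, P(white next | data) = (1/2)(0.69098) + (2/9)(0.21232) + (1/7)(0.096697) = 0.40649.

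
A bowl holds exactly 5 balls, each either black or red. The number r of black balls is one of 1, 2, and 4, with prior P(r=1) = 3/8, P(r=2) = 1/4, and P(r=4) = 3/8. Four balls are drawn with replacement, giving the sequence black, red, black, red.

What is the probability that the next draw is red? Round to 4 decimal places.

Under each hypothesis, the probability of the observed sequence is: P(data | r = 1) = (1/5)(4/5)(1/5)(4/5) = 16/625; P(data | r = 2) = (2/5)(3/5)(2/5)(3/5) = 36/625; P(data | r = 4) = (4/5)(1/5)(4/5)(1/5) = 16/625.
Multiplying each by its prior: 3/8 · 16/625 = 6/625, 1/4 · 36/625 = 9/625, 3/8 · 16/625 = 6/625; these sum to 21/625.
The posterior is then P(r = 1 | data) = 2/7, P(r = 2 | data) = 3/7, P(r = 4 | data) = 2/7.
Averaging over the posterior, P(red next | data) = (4/5)(2/7) + (3/5)(3/7) + (1/5)(2/7) = 19/35.

0.5429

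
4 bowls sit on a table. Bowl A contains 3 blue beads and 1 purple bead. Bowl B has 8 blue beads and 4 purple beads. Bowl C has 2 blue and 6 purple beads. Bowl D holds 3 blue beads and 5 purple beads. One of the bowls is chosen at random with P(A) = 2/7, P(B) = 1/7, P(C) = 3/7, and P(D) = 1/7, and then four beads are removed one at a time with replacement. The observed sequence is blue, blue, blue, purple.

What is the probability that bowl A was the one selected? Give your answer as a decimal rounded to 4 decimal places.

0.5583

The likelihood of the observed sequence under each hypothesis: P(data | bowl A) = (3/4)(3/4)(3/4)(1/4) = 0.10547; P(data | bowl B) = (8/12)(8/12)(8/12)(4/12) = 0.098765; P(data | bowl C) = (2/8)(2/8)(2/8)(6/8) = 0.011719; P(data | bowl D) = (3/8)(3/8)(3/8)(5/8) = 0.032959.
Multiplying each by its prior: 2/7 · 0.10547 = 0.030134, 1/7 · 0.098765 = 0.014109, 3/7 · 0.011719 = 0.0050223, 1/7 · 0.032959 = 0.0047084; these sum to 0.053974.
So P(bowl A | data) = (0.030134) / (0.053974) = 0.5583.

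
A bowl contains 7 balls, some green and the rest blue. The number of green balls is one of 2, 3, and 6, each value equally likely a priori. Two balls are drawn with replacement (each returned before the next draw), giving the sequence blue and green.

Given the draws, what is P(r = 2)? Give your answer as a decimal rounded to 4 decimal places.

Under each hypothesis, the probability of the observed sequence is: P(data | r = 2) = (5/7)(2/7) = 10/49; P(data | r = 3) = (4/7)(3/7) = 12/49; P(data | r = 6) = (1/7)(6/7) = 6/49.
Multiplying each by its prior: 1/3 · 10/49 = 10/147, 1/3 · 12/49 = 4/49, 1/3 · 6/49 = 2/49; with total 4/21.
Therefore the posterior P(r = 2 | data) = (10/147) / (4/21) = 5/14.

0.3571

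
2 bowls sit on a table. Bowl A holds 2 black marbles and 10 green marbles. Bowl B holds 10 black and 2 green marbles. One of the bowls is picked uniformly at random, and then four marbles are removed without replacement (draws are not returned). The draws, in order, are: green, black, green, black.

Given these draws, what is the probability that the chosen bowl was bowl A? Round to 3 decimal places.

Under each hypothesis, the probability of the observed sequence is: P(data | bowl A) = (10/12)(2/11)(9/10)(1/9) = 1/66; P(data | bowl B) = (2/12)(10/11)(1/10)(9/9) = 1/66.
The prior-weighted likelihoods are 1/2 · 1/66 = 1/132, 1/2 · 1/66 = 1/132; these sum to 1/66.
Therefore the posterior P(bowl A | data) = (1/132) / (1/66) = 1/2.

0.500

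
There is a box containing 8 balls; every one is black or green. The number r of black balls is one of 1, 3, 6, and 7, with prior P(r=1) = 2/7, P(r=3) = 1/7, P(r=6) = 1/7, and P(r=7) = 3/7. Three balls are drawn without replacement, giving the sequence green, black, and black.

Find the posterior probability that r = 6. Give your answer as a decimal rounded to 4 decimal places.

0.2778

Compute the likelihood of the observed sequence for each case: P(data | r = 1) = (7/8)(1/7)(0/6) = 0; P(data | r = 3) = (5/8)(3/7)(2/6) = 5/56; P(data | r = 6) = (2/8)(6/7)(5/6) = 5/28; P(data | r = 7) = (1/8)(7/7)(6/6) = 1/8.
Weighting by the prior gives 2/7 · 0 = 0, 1/7 · 5/56 = 5/392, 1/7 · 5/28 = 5/196, 3/7 · 1/8 = 3/56; these sum to 9/98.
Hence P(r = 6 | data) = (5/196) / (9/98) = 5/18.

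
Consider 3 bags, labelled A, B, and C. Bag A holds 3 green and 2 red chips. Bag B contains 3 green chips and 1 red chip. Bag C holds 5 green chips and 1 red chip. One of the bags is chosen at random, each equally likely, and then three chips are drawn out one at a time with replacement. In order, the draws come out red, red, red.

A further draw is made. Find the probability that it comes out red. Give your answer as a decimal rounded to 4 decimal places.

Under each hypothesis, the probability of the observed sequence is: P(data | bag A) = (2/5)(2/5)(2/5) = 0.064; P(data | bag B) = (1/4)(1/4)(1/4) = 0.015625; P(data | bag C) = (1/6)(1/6)(1/6) = 0.0046296.
Weighting by the prior gives 1/3 · 0.064 = 0.021333, 1/3 · 0.015625 = 0.0052083, 1/3 · 0.0046296 = 0.0015432; summing to 0.028085.
The posterior is then P(bag A | data) = 0.7596, P(bag B | data) = 0.18545, P(bag C | data) = 0.054948.
So P(red next | data) = Σ P(red next | H) P(H | data) = (2/5)(0.7596) + (1/4)(0.18545) + (1/6)(0.054948) = 0.35936.

0.3594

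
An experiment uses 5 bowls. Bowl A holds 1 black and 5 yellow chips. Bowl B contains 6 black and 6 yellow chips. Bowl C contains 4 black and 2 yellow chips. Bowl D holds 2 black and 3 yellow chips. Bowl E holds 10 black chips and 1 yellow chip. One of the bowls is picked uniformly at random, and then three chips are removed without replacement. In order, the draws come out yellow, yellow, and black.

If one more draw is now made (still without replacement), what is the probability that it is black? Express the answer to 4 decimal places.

0.4255

The likelihood of the observed sequence under each hypothesis: P(data | bowl A) = (5/6)(4/5)(1/4) = 1/6; P(data | bowl B) = (6/12)(5/11)(6/10) = 3/22; P(data | bowl C) = (2/6)(1/5)(4/4) = 1/15; P(data | bowl D) = (3/5)(2/4)(2/3) = 1/5; P(data | bowl E) = (1/11)(0/10) = 0.
Weighting by the prior gives 1/5 · 1/6 = 1/30, 1/5 · 3/22 = 3/110, 1/5 · 1/15 = 1/75, 1/5 · 1/5 = 1/25, 1/5 · 0 = 0; these sum to 94/825.
The posterior is then P(bowl A | data) = 55/188, P(bowl B | data) = 45/188, P(bowl C | data) = 11/94, P(bowl D | data) = 33/94, P(bowl E | data) = 0.
Averaging over the posterior, P(black next | data) = (0)(55/188) + (5/9)(45/188) + (1)(11/94) + (1/2)(33/94) = 20/47.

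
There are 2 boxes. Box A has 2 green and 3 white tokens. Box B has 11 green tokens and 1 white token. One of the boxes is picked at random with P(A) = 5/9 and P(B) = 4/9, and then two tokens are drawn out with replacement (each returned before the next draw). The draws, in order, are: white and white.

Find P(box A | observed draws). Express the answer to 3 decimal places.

0.985

Compute the likelihood of the observed sequence for each case: P(data | box A) = (3/5)(3/5) = 0.36; P(data | box B) = (1/12)(1/12) = 0.0069444.
The prior-weighted likelihoods are 5/9 · 0.36 = 0.2, 4/9 · 0.0069444 = 0.0030864; summing to 0.20309.
Hence P(box A | data) = (0.2) / (0.20309) = 0.9848.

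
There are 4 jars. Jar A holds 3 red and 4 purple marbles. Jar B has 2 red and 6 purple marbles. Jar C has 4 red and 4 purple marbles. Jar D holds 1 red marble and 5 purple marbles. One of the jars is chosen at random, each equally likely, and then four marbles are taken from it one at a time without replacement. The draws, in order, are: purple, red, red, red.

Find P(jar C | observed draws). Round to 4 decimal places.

The likelihood of the observed sequence under each hypothesis: P(data | jar A) = (4/7)(3/6)(2/5)(1/4) = 1/35; P(data | jar B) = (6/8)(2/7)(1/6)(0/5) = 0; P(data | jar C) = (4/8)(4/7)(3/6)(2/5) = 2/35; P(data | jar D) = (5/6)(1/5)(0/4) = 0.
Weighting by the prior gives 1/4 · 1/35 = 1/140, 1/4 · 0 = 0, 1/4 · 2/35 = 1/70, 1/4 · 0 = 0; with total 3/140.
So P(jar C | data) = (1/70) / (3/140) = 2/3.

0.6667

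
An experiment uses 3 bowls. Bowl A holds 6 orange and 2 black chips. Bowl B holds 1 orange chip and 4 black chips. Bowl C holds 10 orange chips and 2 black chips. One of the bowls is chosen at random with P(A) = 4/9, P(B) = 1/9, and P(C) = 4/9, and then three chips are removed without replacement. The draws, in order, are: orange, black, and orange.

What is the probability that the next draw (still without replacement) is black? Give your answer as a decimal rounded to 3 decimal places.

Compute the likelihood of the observed sequence for each case: P(data | bowl A) = (6/8)(2/7)(5/6) = 5/28; P(data | bowl B) = (1/5)(4/4)(0/3) = 0; P(data | bowl C) = (10/12)(2/11)(9/10) = 3/22.
Multiplying each by its prior: 4/9 · 5/28 = 5/63, 1/9 · 0 = 0, 4/9 · 3/22 = 2/33; with total 97/693.
Dividing through by the total gives posterior P(bowl A | data) = 55/97, P(bowl B | data) = 0, P(bowl C | data) = 42/97.
So P(black next | data) = Σ P(black next | H) P(H | data) = (1/5)(55/97) + (1/9)(42/97) = 47/291.

0.162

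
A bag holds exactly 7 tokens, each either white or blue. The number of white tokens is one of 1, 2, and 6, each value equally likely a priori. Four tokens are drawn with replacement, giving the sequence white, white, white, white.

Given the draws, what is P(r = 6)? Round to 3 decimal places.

Compute the likelihood of the observed sequence for each case: P(data | r = 1) = (1/7)(1/7)(1/7)(1/7) = 0.00041649; P(data | r = 2) = (2/7)(2/7)(2/7)(2/7) = 0.0066639; P(data | r = 6) = (6/7)(6/7)(6/7)(6/7) = 0.53978.
The prior-weighted likelihoods are 1/3 · 0.00041649 = 0.00013883, 1/3 · 0.0066639 = 0.0022213, 1/3 · 0.53978 = 0.17993; summing to 0.18229.
So P(r = 6 | data) = (0.17993) / (0.18229) = 0.98705.

0.987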